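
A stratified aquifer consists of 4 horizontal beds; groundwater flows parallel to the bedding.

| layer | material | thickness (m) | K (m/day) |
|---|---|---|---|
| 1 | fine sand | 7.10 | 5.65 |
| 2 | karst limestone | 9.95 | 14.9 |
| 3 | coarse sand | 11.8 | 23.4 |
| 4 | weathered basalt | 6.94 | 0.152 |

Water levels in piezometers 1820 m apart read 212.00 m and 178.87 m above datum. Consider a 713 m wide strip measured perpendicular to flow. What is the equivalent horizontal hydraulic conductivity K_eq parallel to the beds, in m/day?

13.0

Flow is parallel to layering, so each bed carries its own Darcy discharge and the transmissivities add.
Σ(K_i·b_i) = 5.65×7.10 + 14.9×9.95 + 23.4×11.8 + 0.152×6.94 = 465.5 m²/day.
Total thickness b = 35.79 m, so K_eq = Σ(K_i·b_i)/b = 13.01 m/day.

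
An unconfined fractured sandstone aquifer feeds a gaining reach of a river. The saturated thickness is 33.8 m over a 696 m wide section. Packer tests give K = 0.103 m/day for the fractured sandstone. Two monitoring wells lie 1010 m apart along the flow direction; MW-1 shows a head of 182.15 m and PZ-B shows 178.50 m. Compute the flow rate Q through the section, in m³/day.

8.76

Cross-sectional area A = 696 × 33.8 = 23525 m².
Hydraulic gradient i = (182.15 − 178.50) / 1010 = 3.65 / 1010 = 0.003614.
Darcy's law: Q = K · A · i = 0.1030 × 23525 × 0.003614 = 8.757 m³/day.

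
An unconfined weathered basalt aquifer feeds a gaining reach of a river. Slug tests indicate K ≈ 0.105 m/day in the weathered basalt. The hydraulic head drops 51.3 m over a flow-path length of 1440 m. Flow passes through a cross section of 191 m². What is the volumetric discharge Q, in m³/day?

Hydraulic gradient i = Δh / L = 51.3 / 1440 = 0.03562.
Darcy's law: Q = K · A · i = 0.1050 × 191.0 × 0.03562 = 0.7145 m³/day.

0.714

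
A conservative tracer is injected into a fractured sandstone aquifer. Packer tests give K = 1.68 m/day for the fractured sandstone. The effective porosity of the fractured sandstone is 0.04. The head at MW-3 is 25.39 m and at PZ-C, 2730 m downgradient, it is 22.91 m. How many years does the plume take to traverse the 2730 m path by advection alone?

196

Hydraulic gradient i = (25.39 − 22.91) / 2730 = 2.48 / 2730 = 0.0009084.
Darcy flux q = K · i = 1.680 × 0.0009084 = 0.001526 m/day.
Seepage velocity v = q / n_e = 0.001526 / 0.04 = 0.03815 m/day.
Travel time t = L / v = 2730 / 0.03815 = 71552 days = 195.9 years.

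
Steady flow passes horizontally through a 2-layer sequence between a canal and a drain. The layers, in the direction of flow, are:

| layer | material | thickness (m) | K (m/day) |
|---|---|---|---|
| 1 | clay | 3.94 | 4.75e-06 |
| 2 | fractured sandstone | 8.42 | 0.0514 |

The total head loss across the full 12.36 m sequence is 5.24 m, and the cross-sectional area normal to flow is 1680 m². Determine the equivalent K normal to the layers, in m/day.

1.49e-05

Flow is perpendicular to layering, so the layers act in series and the equivalent K is the thickness-weighted harmonic mean.
Total thickness L = 3.94 + 8.42 = 12.36 m.
Σ(b_i/K_i) = 3.94/4.75e-06 + 8.42/0.0514 = 8.296e+05 d.
K_eq = L / Σ(b_i/K_i) = 12.36 / 8.296e+05 = 1.490e-05 m/day.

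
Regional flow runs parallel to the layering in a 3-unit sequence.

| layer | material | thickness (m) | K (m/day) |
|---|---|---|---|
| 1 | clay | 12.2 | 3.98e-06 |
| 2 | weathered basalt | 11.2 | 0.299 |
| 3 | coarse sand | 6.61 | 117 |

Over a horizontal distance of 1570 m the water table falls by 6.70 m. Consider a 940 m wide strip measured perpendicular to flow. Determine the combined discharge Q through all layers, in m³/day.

Flow is parallel to layering, so each bed carries its own Darcy discharge and the transmissivities add.
Σ(K_i·b_i) = 3.98e-06×12.2 + 0.299×11.2 + 117×6.61 = 776.7 m²/day.
Hydraulic gradient i = Δh / L = 6.70 / 1570 = 0.004268.
Q = Σ(K_i·b_i) · W · i = 776.7 × 940 × 0.004268 = 3116 m³/day.

3120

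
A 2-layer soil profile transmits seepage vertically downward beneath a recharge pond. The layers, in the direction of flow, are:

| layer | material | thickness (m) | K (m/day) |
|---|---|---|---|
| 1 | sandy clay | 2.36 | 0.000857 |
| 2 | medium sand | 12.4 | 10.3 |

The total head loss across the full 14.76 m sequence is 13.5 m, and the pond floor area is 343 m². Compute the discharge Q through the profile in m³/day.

1.68

Flow is perpendicular to layering, so the layers act in series and the equivalent K is the thickness-weighted harmonic mean.
Total thickness L = 2.36 + 12.4 = 14.76 m.
Σ(b_i/K_i) = 2.36/0.000857 + 12.4/10.3 = 2755 d.
K_eq = L / Σ(b_i/K_i) = 14.76 / 2755 = 0.005358 m/day.
Q = K_eq · A · (Δh/L) = 0.005358 × 343 × (13.5/14.76) = 1.681 m³/day.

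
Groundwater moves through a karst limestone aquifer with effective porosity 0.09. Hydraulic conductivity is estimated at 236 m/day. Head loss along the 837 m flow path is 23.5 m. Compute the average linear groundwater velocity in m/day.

Hydraulic gradient i = Δh / L = 23.5 / 837 = 0.02808.
Darcy flux q = K · i = 236.0 × 0.02808 = 6.626 m/day.
Seepage velocity v = q / n_e = 6.626 / 0.09 = 73.62 m/day.

73.6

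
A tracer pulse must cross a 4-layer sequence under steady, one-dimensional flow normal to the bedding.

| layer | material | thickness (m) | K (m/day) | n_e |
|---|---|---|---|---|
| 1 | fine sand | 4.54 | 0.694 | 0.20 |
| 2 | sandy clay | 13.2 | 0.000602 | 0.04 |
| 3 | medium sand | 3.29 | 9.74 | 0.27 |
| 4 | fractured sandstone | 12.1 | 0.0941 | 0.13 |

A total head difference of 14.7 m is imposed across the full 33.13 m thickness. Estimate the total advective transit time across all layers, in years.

16.0

With flow normal to the layers, continuity requires the same specific discharge q through every layer.
Σ(b_i/K_i) = 4.54/0.694 + 13.2/0.000602 + 3.29/9.74 + 12.1/0.0941 = 22062 d.
q = Δh / Σ(b_i/K_i) = 14.7 / 22062 = 0.0006663 m/day.
In each layer the seepage velocity is v_i = q/n_i, so the layer transit time is t_i = b_i·n_i / q:
  layer 1 (fine sand): t_1 = 4.54 × 0.20 / 0.0006663 = 1363 d
  layer 2 (sandy clay): t_2 = 13.2 × 0.04 / 0.0006663 = 792.4 d
  layer 3 (medium sand): t_3 = 3.29 × 0.27 / 0.0006663 = 1333 d
  layer 4 (fractured sandstone): t_4 = 12.1 × 0.13 / 0.0006663 = 2361 d
Total t = Σ t_i = 5849 days = 16.01 years.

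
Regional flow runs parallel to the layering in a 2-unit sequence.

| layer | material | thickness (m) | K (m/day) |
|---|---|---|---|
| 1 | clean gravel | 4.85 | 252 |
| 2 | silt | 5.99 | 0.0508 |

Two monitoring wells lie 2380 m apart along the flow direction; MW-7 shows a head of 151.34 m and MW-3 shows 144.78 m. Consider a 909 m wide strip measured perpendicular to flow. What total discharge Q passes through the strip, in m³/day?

3060

Flow is parallel to layering, so each bed carries its own Darcy discharge and the transmissivities add.
Σ(K_i·b_i) = 252×4.85 + 0.0508×5.99 = 1223 m²/day.
Hydraulic gradient i = (151.34 − 144.78) / 2380 = 6.56 / 2380 = 0.002756.
Q = Σ(K_i·b_i) · W · i = 1223 × 909 × 0.002756 = 3063 m³/day.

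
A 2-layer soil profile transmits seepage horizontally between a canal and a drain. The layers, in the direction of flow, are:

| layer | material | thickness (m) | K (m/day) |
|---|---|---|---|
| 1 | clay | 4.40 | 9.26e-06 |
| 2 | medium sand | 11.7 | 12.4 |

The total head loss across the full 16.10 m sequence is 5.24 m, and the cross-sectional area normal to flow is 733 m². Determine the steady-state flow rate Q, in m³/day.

0.00808

Flow is perpendicular to layering, so the layers act in series and the equivalent K is the thickness-weighted harmonic mean.
Total thickness L = 4.40 + 11.7 = 16.10 m.
Σ(b_i/K_i) = 4.40/9.26e-06 + 11.7/12.4 = 4.752e+05 d.
K_eq = L / Σ(b_i/K_i) = 16.10 / 4.752e+05 = 3.388e-05 m/day.
Q = K_eq · A · (Δh/L) = 3.388e-05 × 733 × (5.24/16.10) = 0.008083 m³/day.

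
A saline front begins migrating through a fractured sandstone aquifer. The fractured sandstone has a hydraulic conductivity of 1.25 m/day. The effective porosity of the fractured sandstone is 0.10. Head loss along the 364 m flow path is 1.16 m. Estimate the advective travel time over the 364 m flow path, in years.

25.0

Hydraulic gradient i = Δh / L = 1.16 / 364 = 0.003187.
Darcy flux q = K · i = 1.250 × 0.003187 = 0.003984 m/day.
Seepage velocity v = q / n_e = 0.003984 / 0.10 = 0.03984 m/day.
Travel time t = L / v = 364 / 0.03984 = 9138 days = 25.02 years.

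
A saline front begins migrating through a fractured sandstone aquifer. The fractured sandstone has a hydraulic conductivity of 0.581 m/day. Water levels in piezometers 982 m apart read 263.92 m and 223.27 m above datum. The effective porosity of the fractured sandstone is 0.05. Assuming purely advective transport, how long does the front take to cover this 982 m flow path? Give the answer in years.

Hydraulic gradient i = (263.92 − 223.27) / 982 = 40.65 / 982 = 0.04140.
Darcy flux q = K · i = 0.5810 × 0.04140 = 0.02405 m/day.
Seepage velocity v = q / n_e = 0.02405 / 0.05 = 0.4810 m/day.
Travel time t = L / v = 982 / 0.4810 = 2042 days = 5.589 years.

5.59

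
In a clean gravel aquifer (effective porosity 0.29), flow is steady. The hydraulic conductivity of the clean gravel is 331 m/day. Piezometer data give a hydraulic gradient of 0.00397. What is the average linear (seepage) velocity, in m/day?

4.53

Hydraulic gradient i = 0.00397.
Darcy flux q = K · i = 331.0 × 0.003970 = 1.314 m/day.
Seepage velocity v = q / n_e = 1.314 / 0.29 = 4.531 m/day.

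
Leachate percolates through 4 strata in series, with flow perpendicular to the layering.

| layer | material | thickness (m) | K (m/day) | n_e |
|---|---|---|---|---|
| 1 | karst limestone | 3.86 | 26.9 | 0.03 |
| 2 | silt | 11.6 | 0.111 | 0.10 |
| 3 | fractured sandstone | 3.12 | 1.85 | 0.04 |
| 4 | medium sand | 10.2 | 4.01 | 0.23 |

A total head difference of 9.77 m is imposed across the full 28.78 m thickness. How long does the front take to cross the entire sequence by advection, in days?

With flow normal to the layers, continuity requires the same specific discharge q through every layer.
Σ(b_i/K_i) = 3.86/26.9 + 11.6/0.111 + 3.12/1.85 + 10.2/4.01 = 108.9 d.
q = Δh / Σ(b_i/K_i) = 9.77 / 108.9 = 0.08973 m/day.
In each layer the seepage velocity is v_i = q/n_i, so the layer transit time is t_i = b_i·n_i / q:
  layer 1 (karst limestone): t_1 = 3.86 × 0.03 / 0.08973 = 1.290 d
  layer 2 (silt): t_2 = 11.6 × 0.10 / 0.08973 = 12.93 d
  layer 3 (fractured sandstone): t_3 = 3.12 × 0.04 / 0.08973 = 1.391 d
  layer 4 (medium sand): t_4 = 10.2 × 0.23 / 0.08973 = 26.14 d
Total t = Σ t_i = 41.75 days.

41.8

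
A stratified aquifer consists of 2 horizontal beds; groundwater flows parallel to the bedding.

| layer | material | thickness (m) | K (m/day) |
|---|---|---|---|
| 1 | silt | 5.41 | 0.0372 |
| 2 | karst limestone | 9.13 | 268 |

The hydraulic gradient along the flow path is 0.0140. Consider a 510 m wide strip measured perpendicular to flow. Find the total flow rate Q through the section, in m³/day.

17500

Flow is parallel to layering, so each bed carries its own Darcy discharge and the transmissivities add.
Σ(K_i·b_i) = 0.0372×5.41 + 268×9.13 = 2447 m²/day.
Hydraulic gradient i = 0.0140.
Q = Σ(K_i·b_i) · W · i = 2447 × 510 × 0.01400 = 17472 m³/day.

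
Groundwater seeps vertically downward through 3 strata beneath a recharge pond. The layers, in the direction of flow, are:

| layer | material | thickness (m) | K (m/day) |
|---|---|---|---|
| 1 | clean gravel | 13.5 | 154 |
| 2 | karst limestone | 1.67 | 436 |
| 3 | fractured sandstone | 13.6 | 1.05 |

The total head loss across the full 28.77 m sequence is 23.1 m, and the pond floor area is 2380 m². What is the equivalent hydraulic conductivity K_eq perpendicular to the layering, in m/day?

Flow is perpendicular to layering, so the layers act in series and the equivalent K is the thickness-weighted harmonic mean.
Total thickness L = 13.5 + 1.67 + 13.6 = 28.77 m.
Σ(b_i/K_i) = 13.5/154 + 1.67/436 + 13.6/1.05 = 13.04 d.
K_eq = L / Σ(b_i/K_i) = 28.77 / 13.04 = 2.206 m/day.

2.21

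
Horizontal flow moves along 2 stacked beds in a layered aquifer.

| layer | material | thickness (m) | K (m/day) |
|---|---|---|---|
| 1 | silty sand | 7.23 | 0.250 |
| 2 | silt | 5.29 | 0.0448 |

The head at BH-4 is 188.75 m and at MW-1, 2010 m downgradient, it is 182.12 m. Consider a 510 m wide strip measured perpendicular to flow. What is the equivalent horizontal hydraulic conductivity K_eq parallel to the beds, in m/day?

0.163

Flow is parallel to layering, so each bed carries its own Darcy discharge and the transmissivities add.
Σ(K_i·b_i) = 0.250×7.23 + 0.0448×5.29 = 2.044 m²/day.
Total thickness b = 12.52 m, so K_eq = Σ(K_i·b_i)/b = 0.1633 m/day.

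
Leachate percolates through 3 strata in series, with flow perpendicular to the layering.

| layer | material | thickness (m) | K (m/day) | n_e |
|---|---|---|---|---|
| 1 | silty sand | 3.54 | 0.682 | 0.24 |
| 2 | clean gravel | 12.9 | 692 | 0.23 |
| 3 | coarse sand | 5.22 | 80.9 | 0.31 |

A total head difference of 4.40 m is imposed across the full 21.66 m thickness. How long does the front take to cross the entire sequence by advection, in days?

With flow normal to the layers, continuity requires the same specific discharge q through every layer.
Σ(b_i/K_i) = 3.54/0.682 + 12.9/692 + 5.22/80.9 = 5.274 d.
q = Δh / Σ(b_i/K_i) = 4.40 / 5.274 = 0.8343 m/day.
In each layer the seepage velocity is v_i = q/n_i, so the layer transit time is t_i = b_i·n_i / q:
  layer 1 (silty sand): t_1 = 3.54 × 0.24 / 0.8343 = 1.018 d
  layer 2 (clean gravel): t_2 = 12.9 × 0.23 / 0.8343 = 3.556 d
  layer 3 (coarse sand): t_3 = 5.22 × 0.31 / 0.8343 = 1.940 d
Total t = Σ t_i = 6.514 days.

6.51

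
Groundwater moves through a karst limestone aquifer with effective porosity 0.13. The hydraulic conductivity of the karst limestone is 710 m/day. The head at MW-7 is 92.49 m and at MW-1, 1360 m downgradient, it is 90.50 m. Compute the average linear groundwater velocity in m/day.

7.99

Hydraulic gradient i = (92.49 − 90.50) / 1360 = 1.99 / 1360 = 0.001463.
Darcy flux q = K · i = 710.0 × 0.001463 = 1.039 m/day.
Seepage velocity v = q / n_e = 1.039 / 0.13 = 7.992 m/day.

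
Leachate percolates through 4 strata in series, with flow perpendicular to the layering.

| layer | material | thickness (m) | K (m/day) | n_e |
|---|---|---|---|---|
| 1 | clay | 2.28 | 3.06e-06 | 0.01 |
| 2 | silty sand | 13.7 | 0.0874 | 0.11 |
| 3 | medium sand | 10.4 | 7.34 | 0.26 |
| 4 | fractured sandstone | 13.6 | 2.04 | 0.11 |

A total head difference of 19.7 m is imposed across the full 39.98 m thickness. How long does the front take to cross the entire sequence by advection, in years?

593

With flow normal to the layers, continuity requires the same specific discharge q through every layer.
Σ(b_i/K_i) = 2.28/3.06e-06 + 13.7/0.0874 + 10.4/7.34 + 13.6/2.04 = 7.453e+05 d.
q = Δh / Σ(b_i/K_i) = 19.7 / 7.453e+05 = 2.643e-05 m/day.
In each layer the seepage velocity is v_i = q/n_i, so the layer transit time is t_i = b_i·n_i / q:
  layer 1 (clay): t_1 = 2.28 × 0.01 / 2.643e-05 = 862.5 d
  layer 2 (silty sand): t_2 = 13.7 × 0.11 / 2.643e-05 = 57011 d
  layer 3 (medium sand): t_3 = 10.4 × 0.26 / 2.643e-05 = 1.023e+05 d
  layer 4 (fractured sandstone): t_4 = 13.6 × 0.11 / 2.643e-05 = 56595 d
Total t = Σ t_i = 2.168e+05 days = 593.5 years.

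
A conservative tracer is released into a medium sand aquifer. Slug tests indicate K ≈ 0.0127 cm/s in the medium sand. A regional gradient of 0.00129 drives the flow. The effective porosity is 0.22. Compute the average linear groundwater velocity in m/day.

Convert K: 0.0127 cm/s × 864 = 10.97 m/day.
Hydraulic gradient i = 0.00129.
Darcy flux q = K · i = 10.97 × 0.001290 = 0.01415 m/day.
Seepage velocity v = q / n_e = 0.01415 / 0.22 = 0.06434 m/day.

0.0643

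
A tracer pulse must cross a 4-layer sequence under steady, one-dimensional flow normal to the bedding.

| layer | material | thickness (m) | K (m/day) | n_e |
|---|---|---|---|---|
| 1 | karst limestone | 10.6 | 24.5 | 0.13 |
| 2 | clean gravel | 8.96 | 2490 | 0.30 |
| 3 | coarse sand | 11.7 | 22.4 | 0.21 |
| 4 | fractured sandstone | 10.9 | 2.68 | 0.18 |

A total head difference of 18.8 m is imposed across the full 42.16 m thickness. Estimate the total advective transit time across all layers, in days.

2.27

With flow normal to the layers, continuity requires the same specific discharge q through every layer.
Σ(b_i/K_i) = 10.6/24.5 + 8.96/2490 + 11.7/22.4 + 10.9/2.68 = 5.026 d.
q = Δh / Σ(b_i/K_i) = 18.8 / 5.026 = 3.741 m/day.
In each layer the seepage velocity is v_i = q/n_i, so the layer transit time is t_i = b_i·n_i / q:
  layer 1 (karst limestone): t_1 = 10.6 × 0.13 / 3.741 = 0.3684 d
  layer 2 (clean gravel): t_2 = 8.96 × 0.30 / 3.741 = 0.7186 d
  layer 3 (coarse sand): t_3 = 11.7 × 0.21 / 3.741 = 0.6568 d
  layer 4 (fractured sandstone): t_4 = 10.9 × 0.18 / 3.741 = 0.5245 d
Total t = Σ t_i = 2.268 days.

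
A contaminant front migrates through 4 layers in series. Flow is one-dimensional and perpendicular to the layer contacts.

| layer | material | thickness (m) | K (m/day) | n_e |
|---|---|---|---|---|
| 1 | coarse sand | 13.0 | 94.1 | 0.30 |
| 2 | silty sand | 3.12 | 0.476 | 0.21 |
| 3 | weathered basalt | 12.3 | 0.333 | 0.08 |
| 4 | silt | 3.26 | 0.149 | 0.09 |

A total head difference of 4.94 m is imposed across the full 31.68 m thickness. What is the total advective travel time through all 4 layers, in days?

77.3

With flow normal to the layers, continuity requires the same specific discharge q through every layer.
Σ(b_i/K_i) = 13.0/94.1 + 3.12/0.476 + 12.3/0.333 + 3.26/0.149 = 65.51 d.
q = Δh / Σ(b_i/K_i) = 4.94 / 65.51 = 0.07541 m/day.
In each layer the seepage velocity is v_i = q/n_i, so the layer transit time is t_i = b_i·n_i / q:
  layer 1 (coarse sand): t_1 = 13.0 × 0.30 / 0.07541 = 51.72 d
  layer 2 (silty sand): t_2 = 3.12 × 0.21 / 0.07541 = 8.689 d
  layer 3 (weathered basalt): t_3 = 12.3 × 0.08 / 0.07541 = 13.05 d
  layer 4 (silt): t_4 = 3.26 × 0.09 / 0.07541 = 3.891 d
Total t = Σ t_i = 77.35 days.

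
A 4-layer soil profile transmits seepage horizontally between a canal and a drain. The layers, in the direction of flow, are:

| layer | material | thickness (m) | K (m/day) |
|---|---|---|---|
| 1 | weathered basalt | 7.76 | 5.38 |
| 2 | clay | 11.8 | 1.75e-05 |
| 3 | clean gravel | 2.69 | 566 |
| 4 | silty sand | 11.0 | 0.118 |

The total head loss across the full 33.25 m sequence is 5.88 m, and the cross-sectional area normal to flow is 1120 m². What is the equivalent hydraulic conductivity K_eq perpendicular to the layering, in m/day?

4.93e-05

Flow is perpendicular to layering, so the layers act in series and the equivalent K is the thickness-weighted harmonic mean.
Total thickness L = 7.76 + 11.8 + 2.69 + 11.0 = 33.25 m.
Σ(b_i/K_i) = 7.76/5.38 + 11.8/1.75e-05 + 2.69/566 + 11.0/0.118 = 6.744e+05 d.
K_eq = L / Σ(b_i/K_i) = 33.25 / 6.744e+05 = 4.930e-05 m/day.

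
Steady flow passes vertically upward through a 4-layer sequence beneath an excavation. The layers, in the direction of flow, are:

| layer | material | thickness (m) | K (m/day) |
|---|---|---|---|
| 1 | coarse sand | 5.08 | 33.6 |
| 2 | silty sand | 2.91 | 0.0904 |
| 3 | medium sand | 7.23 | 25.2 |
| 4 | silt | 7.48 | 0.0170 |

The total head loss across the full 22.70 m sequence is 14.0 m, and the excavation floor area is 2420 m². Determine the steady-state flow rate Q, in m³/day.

71.7

Flow is perpendicular to layering, so the layers act in series and the equivalent K is the thickness-weighted harmonic mean.
Total thickness L = 5.08 + 2.91 + 7.23 + 7.48 = 22.70 m.
Σ(b_i/K_i) = 5.08/33.6 + 2.91/0.0904 + 7.23/25.2 + 7.48/0.0170 = 472.6 d.
K_eq = L / Σ(b_i/K_i) = 22.70 / 472.6 = 0.04803 m/day.
Q = K_eq · A · (Δh/L) = 0.04803 × 2420 × (14.0/22.70) = 71.68 m³/day.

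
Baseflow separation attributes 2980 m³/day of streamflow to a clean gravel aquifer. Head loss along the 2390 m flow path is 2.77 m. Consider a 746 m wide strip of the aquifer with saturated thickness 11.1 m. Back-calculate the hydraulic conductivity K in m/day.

311

Cross-sectional area A = 746 × 11.1 = 8281 m².
Hydraulic gradient i = Δh / L = 2.77 / 2390 = 0.001159.
From Q = K·A·i, K = Q / (A·i) = 2980 / (8281 × 0.001159) = 310.5 m/day.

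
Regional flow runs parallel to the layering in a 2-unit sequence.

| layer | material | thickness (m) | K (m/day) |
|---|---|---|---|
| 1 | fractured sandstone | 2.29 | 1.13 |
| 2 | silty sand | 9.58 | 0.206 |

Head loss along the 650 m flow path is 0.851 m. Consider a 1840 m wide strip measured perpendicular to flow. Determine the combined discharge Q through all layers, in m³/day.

Flow is parallel to layering, so each bed carries its own Darcy discharge and the transmissivities add.
Σ(K_i·b_i) = 1.13×2.29 + 0.206×9.58 = 4.561 m²/day.
Hydraulic gradient i = Δh / L = 0.851 / 650 = 0.001309.
Q = Σ(K_i·b_i) · W · i = 4.561 × 1840 × 0.001309 = 10.99 m³/day.

11.0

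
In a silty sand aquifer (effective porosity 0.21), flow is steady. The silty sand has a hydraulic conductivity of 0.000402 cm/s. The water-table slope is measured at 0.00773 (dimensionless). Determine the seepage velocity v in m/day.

0.0128

Convert K: 0.000402 cm/s × 864 = 0.3473 m/day.
Hydraulic gradient i = 0.00773.
Darcy flux q = K · i = 0.3473 × 0.007730 = 0.002685 m/day.
Seepage velocity v = q / n_e = 0.002685 / 0.21 = 0.01278 m/day.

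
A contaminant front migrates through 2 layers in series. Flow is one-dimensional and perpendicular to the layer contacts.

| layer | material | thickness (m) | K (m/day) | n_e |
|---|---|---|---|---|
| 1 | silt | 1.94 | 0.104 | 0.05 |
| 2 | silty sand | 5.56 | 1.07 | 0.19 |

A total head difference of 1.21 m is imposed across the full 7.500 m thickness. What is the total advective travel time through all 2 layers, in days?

With flow normal to the layers, continuity requires the same specific discharge q through every layer.
Σ(b_i/K_i) = 1.94/0.104 + 5.56/1.07 = 23.85 d.
q = Δh / Σ(b_i/K_i) = 1.21 / 23.85 = 0.05073 m/day.
In each layer the seepage velocity is v_i = q/n_i, so the layer transit time is t_i = b_i·n_i / q:
  layer 1 (silt): t_1 = 1.94 × 0.05 / 0.05073 = 1.912 d
  layer 2 (silty sand): t_2 = 5.56 × 0.19 / 0.05073 = 20.82 d
Total t = Σ t_i = 22.73 days.

22.7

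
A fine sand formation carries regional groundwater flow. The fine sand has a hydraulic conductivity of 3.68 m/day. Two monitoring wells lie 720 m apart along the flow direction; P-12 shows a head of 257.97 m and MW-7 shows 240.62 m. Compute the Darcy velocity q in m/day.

0.0887

Hydraulic gradient i = (257.97 − 240.62) / 720 = 17.35 / 720 = 0.02410.
Specific discharge q = K · i = 3.680 × 0.02410 = 0.08868 m/day.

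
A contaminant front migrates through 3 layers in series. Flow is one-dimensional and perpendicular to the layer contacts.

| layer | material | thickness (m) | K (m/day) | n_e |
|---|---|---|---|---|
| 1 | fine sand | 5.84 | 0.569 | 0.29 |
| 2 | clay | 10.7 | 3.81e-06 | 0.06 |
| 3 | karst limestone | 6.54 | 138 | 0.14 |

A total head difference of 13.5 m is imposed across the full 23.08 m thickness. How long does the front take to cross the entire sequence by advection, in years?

With flow normal to the layers, continuity requires the same specific discharge q through every layer.
Σ(b_i/K_i) = 5.84/0.569 + 10.7/3.81e-06 + 6.54/138 = 2.808e+06 d.
q = Δh / Σ(b_i/K_i) = 13.5 / 2.808e+06 = 4.807e-06 m/day.
In each layer the seepage velocity is v_i = q/n_i, so the layer transit time is t_i = b_i·n_i / q:
  layer 1 (fine sand): t_1 = 5.84 × 0.29 / 4.807e-06 = 3.523e+05 d
  layer 2 (clay): t_2 = 10.7 × 0.06 / 4.807e-06 = 1.336e+05 d
  layer 3 (karst limestone): t_3 = 6.54 × 0.14 / 4.807e-06 = 1.905e+05 d
Total t = Σ t_i = 6.763e+05 days = 1852 years.

1850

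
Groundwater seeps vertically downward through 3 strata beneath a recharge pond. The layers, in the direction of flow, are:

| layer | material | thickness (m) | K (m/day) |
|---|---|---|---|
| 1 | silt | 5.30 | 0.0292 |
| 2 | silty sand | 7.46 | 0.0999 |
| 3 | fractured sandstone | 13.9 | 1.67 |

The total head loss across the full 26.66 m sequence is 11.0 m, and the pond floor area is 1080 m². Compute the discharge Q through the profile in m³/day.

44.9

Flow is perpendicular to layering, so the layers act in series and the equivalent K is the thickness-weighted harmonic mean.
Total thickness L = 5.30 + 7.46 + 13.9 = 26.66 m.
Σ(b_i/K_i) = 5.30/0.0292 + 7.46/0.0999 + 13.9/1.67 = 264.5 d.
K_eq = L / Σ(b_i/K_i) = 26.66 / 264.5 = 0.1008 m/day.
Q = K_eq · A · (Δh/L) = 0.1008 × 1080 × (11.0/26.66) = 44.91 m³/day.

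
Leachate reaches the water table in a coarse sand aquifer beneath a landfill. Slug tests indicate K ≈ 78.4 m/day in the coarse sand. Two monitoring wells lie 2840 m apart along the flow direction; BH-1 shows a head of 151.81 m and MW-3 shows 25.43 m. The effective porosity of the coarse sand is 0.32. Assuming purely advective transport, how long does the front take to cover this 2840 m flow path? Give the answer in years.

Hydraulic gradient i = (151.81 − 25.43) / 2840 = 126.38 / 2840 = 0.04450.
Darcy flux q = K · i = 78.40 × 0.04450 = 3.489 m/day.
Seepage velocity v = q / n_e = 3.489 / 0.32 = 10.90 m/day.
Travel time t = L / v = 2840 / 10.90 = 260.5 days = 0.7132 years.

0.713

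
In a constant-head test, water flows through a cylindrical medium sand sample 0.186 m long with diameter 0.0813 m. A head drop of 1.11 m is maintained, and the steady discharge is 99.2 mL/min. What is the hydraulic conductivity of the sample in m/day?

Cross-sectional area A = π·(d/2)² = π × (0.0813/2)² = 0.005191 m².
Convert discharge: 99.2 mL/min = 1.653e-06 m³/s.
Darcy's law rearranged: K = Q·L / (A·Δh) = 1.653e-06 × 0.186 / (0.005191 × 1.11) = 5.337e-05 m/s = 4.611 m/day.

4.61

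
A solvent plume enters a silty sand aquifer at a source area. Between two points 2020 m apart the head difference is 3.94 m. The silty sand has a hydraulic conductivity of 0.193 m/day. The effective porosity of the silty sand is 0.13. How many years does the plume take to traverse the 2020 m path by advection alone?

Hydraulic gradient i = Δh / L = 3.94 / 2020 = 0.001950.
Darcy flux q = K · i = 0.1930 × 0.001950 = 0.0003764 m/day.
Seepage velocity v = q / n_e = 0.0003764 / 0.13 = 0.002896 m/day.
Travel time t = L / v = 2020 / 0.002896 = 6.976e+05 days = 1910 years.

1910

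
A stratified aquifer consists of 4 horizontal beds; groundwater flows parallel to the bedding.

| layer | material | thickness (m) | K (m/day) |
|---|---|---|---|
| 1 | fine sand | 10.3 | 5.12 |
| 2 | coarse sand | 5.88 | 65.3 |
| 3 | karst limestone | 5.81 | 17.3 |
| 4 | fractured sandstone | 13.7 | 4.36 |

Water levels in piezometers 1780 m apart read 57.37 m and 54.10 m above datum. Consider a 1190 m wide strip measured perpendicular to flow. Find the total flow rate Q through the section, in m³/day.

Flow is parallel to layering, so each bed carries its own Darcy discharge and the transmissivities add.
Σ(K_i·b_i) = 5.12×10.3 + 65.3×5.88 + 17.3×5.81 + 4.36×13.7 = 596.9 m²/day.
Hydraulic gradient i = (57.37 − 54.10) / 1780 = 3.27 / 1780 = 0.001837.
Q = Σ(K_i·b_i) · W · i = 596.9 × 1190 × 0.001837 = 1305 m³/day.

1300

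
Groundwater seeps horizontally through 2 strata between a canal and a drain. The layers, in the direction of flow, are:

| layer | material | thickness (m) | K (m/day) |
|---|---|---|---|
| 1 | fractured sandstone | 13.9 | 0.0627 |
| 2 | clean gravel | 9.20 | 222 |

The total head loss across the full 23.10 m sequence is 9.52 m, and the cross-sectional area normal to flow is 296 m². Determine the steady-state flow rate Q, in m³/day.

Flow is perpendicular to layering, so the layers act in series and the equivalent K is the thickness-weighted harmonic mean.
Total thickness L = 13.9 + 9.20 = 23.10 m.
Σ(b_i/K_i) = 13.9/0.0627 + 9.20/222 = 221.7 d.
K_eq = L / Σ(b_i/K_i) = 23.10 / 221.7 = 0.1042 m/day.
Q = K_eq · A · (Δh/L) = 0.1042 × 296 × (9.52/23.10) = 12.71 m³/day.

12.7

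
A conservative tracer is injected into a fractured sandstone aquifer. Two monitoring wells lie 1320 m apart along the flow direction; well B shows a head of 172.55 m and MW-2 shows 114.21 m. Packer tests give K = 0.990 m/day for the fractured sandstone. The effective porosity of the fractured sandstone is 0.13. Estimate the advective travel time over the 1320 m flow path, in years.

10.7

Hydraulic gradient i = (172.55 − 114.21) / 1320 = 58.34 / 1320 = 0.04420.
Darcy flux q = K · i = 0.9900 × 0.04420 = 0.04376 m/day.
Seepage velocity v = q / n_e = 0.04376 / 0.13 = 0.3366 m/day.
Travel time t = L / v = 1320 / 0.3366 = 3922 days = 10.74 years.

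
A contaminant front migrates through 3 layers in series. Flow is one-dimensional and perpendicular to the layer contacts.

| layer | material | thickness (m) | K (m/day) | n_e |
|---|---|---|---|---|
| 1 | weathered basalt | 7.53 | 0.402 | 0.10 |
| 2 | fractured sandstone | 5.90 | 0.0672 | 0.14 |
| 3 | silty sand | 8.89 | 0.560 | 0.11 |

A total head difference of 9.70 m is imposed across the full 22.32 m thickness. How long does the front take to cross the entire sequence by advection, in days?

32.3

With flow normal to the layers, continuity requires the same specific discharge q through every layer.
Σ(b_i/K_i) = 7.53/0.402 + 5.90/0.0672 + 8.89/0.560 = 122.4 d.
q = Δh / Σ(b_i/K_i) = 9.70 / 122.4 = 0.07925 m/day.
In each layer the seepage velocity is v_i = q/n_i, so the layer transit time is t_i = b_i·n_i / q:
  layer 1 (weathered basalt): t_1 = 7.53 × 0.10 / 0.07925 = 9.502 d
  layer 2 (fractured sandstone): t_2 = 5.90 × 0.14 / 0.07925 = 10.42 d
  layer 3 (silty sand): t_3 = 8.89 × 0.11 / 0.07925 = 12.34 d
Total t = Σ t_i = 32.27 days.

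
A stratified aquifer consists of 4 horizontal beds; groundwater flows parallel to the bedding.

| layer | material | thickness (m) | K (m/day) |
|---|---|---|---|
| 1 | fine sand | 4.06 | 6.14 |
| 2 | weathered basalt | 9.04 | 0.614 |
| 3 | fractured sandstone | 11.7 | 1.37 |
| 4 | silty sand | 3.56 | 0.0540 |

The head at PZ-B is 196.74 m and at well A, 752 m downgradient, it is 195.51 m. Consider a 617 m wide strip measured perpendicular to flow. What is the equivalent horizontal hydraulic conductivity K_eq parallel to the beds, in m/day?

Flow is parallel to layering, so each bed carries its own Darcy discharge and the transmissivities add.
Σ(K_i·b_i) = 6.14×4.06 + 0.614×9.04 + 1.37×11.7 + 0.0540×3.56 = 46.70 m²/day.
Total thickness b = 28.36 m, so K_eq = Σ(K_i·b_i)/b = 1.647 m/day.

1.65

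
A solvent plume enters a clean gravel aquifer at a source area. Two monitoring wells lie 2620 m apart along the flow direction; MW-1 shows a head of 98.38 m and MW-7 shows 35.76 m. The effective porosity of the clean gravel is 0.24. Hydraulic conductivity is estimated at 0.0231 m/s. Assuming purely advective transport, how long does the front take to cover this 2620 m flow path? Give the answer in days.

Convert K: 0.0231 m/s × 86400 = 1996 m/day.
Hydraulic gradient i = (98.38 − 35.76) / 2620 = 62.62 / 2620 = 0.02390.
Darcy flux q = K · i = 1996 × 0.02390 = 47.70 m/day.
Seepage velocity v = q / n_e = 47.70 / 0.24 = 198.8 m/day.
Travel time t = L / v = 2620 / 198.8 = 13.18 days.

13.2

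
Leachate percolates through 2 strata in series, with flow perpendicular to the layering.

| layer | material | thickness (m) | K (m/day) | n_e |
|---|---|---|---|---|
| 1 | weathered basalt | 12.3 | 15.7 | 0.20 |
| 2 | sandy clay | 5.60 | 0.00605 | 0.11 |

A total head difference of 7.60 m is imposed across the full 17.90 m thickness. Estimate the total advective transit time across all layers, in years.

With flow normal to the layers, continuity requires the same specific discharge q through every layer.
Σ(b_i/K_i) = 12.3/15.7 + 5.60/0.00605 = 926.4 d.
q = Δh / Σ(b_i/K_i) = 7.60 / 926.4 = 0.008204 m/day.
In each layer the seepage velocity is v_i = q/n_i, so the layer transit time is t_i = b_i·n_i / q:
  layer 1 (weathered basalt): t_1 = 12.3 × 0.20 / 0.008204 = 299.9 d
  layer 2 (sandy clay): t_2 = 5.60 × 0.11 / 0.008204 = 75.09 d
Total t = Σ t_i = 374.9 days = 1.027 years.

1.03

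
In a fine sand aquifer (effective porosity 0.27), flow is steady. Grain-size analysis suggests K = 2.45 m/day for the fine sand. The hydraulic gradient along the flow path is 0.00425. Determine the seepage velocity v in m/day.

Hydraulic gradient i = 0.00425.
Darcy flux q = K · i = 2.450 × 0.004250 = 0.01041 m/day.
Seepage velocity v = q / n_e = 0.01041 / 0.27 = 0.03856 m/day.

0.0386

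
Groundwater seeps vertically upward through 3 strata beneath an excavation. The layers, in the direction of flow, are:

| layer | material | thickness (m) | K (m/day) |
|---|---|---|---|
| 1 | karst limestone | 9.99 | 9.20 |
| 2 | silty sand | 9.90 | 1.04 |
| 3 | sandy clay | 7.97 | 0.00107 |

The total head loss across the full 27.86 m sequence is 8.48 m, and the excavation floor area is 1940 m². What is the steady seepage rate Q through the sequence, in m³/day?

2.21

Flow is perpendicular to layering, so the layers act in series and the equivalent K is the thickness-weighted harmonic mean.
Total thickness L = 9.99 + 9.90 + 7.97 = 27.86 m.
Σ(b_i/K_i) = 9.99/9.20 + 9.90/1.04 + 7.97/0.00107 = 7459 d.
K_eq = L / Σ(b_i/K_i) = 27.86 / 7459 = 0.003735 m/day.
Q = K_eq · A · (Δh/L) = 0.003735 × 1940 × (8.48/27.86) = 2.205 m³/day.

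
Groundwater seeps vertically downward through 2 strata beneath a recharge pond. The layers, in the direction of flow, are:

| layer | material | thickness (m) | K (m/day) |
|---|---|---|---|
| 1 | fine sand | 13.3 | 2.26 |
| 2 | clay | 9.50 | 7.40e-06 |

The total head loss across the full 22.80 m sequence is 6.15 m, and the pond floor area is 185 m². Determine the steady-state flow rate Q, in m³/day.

0.000886

Flow is perpendicular to layering, so the layers act in series and the equivalent K is the thickness-weighted harmonic mean.
Total thickness L = 13.3 + 9.50 = 22.80 m.
Σ(b_i/K_i) = 13.3/2.26 + 9.50/7.40e-06 = 1.284e+06 d.
K_eq = L / Σ(b_i/K_i) = 22.80 / 1.284e+06 = 1.776e-05 m/day.
Q = K_eq · A · (Δh/L) = 1.776e-05 × 185 × (6.15/22.80) = 0.0008862 m³/day.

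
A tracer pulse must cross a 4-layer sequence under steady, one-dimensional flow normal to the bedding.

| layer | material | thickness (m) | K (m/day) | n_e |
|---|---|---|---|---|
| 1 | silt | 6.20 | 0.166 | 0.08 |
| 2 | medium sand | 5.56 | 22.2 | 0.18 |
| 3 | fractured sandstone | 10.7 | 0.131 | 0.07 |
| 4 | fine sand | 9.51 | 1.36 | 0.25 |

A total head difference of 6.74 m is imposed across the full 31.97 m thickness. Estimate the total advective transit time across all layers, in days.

With flow normal to the layers, continuity requires the same specific discharge q through every layer.
Σ(b_i/K_i) = 6.20/0.166 + 5.56/22.2 + 10.7/0.131 + 9.51/1.36 = 126.3 d.
q = Δh / Σ(b_i/K_i) = 6.74 / 126.3 = 0.05338 m/day.
In each layer the seepage velocity is v_i = q/n_i, so the layer transit time is t_i = b_i·n_i / q:
  layer 1 (silt): t_1 = 6.20 × 0.08 / 0.05338 = 9.292 d
  layer 2 (medium sand): t_2 = 5.56 × 0.18 / 0.05338 = 18.75 d
  layer 3 (fractured sandstone): t_3 = 10.7 × 0.07 / 0.05338 = 14.03 d
  layer 4 (fine sand): t_4 = 9.51 × 0.25 / 0.05338 = 44.54 d
Total t = Σ t_i = 86.62 days.

86.6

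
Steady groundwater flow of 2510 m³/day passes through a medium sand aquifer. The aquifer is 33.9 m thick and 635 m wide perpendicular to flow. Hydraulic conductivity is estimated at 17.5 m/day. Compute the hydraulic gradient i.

0.00666

Cross-sectional area A = 635 × 33.9 = 21526 m².
From Q = K·A·i, i = Q / (K·A) = 2510 / (17.50 × 21526) = 0.006663.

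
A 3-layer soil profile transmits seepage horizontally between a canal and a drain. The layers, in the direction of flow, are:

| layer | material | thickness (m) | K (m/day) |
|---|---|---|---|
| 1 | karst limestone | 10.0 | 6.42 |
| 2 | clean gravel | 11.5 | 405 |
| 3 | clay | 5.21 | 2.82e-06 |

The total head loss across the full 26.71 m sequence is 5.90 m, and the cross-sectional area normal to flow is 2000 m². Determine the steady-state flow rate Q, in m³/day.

0.00639

Flow is perpendicular to layering, so the layers act in series and the equivalent K is the thickness-weighted harmonic mean.
Total thickness L = 10.0 + 11.5 + 5.21 = 26.71 m.
Σ(b_i/K_i) = 10.0/6.42 + 11.5/405 + 5.21/2.82e-06 = 1.848e+06 d.
K_eq = L / Σ(b_i/K_i) = 26.71 / 1.848e+06 = 1.446e-05 m/day.
Q = K_eq · A · (Δh/L) = 1.446e-05 × 2000 × (5.90/26.71) = 0.006387 m³/day.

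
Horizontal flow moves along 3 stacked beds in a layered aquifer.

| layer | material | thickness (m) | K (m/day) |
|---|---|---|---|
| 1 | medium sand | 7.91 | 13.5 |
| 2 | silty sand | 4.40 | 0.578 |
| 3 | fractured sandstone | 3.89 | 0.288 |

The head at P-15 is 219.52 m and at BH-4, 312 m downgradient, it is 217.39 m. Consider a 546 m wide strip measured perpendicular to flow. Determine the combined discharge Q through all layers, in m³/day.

Flow is parallel to layering, so each bed carries its own Darcy discharge and the transmissivities add.
Σ(K_i·b_i) = 13.5×7.91 + 0.578×4.40 + 0.288×3.89 = 110.4 m²/day.
Hydraulic gradient i = (219.52 − 217.39) / 312 = 2.13 / 312 = 0.006827.
Q = Σ(K_i·b_i) · W · i = 110.4 × 546 × 0.006827 = 411.7 m³/day.

412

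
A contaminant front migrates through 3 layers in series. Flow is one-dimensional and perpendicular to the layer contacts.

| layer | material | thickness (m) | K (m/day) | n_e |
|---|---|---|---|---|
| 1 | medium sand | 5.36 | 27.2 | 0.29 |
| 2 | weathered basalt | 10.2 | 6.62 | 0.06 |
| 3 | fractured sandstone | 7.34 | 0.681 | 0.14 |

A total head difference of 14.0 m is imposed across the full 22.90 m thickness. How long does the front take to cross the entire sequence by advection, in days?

2.86

With flow normal to the layers, continuity requires the same specific discharge q through every layer.
Σ(b_i/K_i) = 5.36/27.2 + 10.2/6.62 + 7.34/0.681 = 12.52 d.
q = Δh / Σ(b_i/K_i) = 14.0 / 12.52 = 1.119 m/day.
In each layer the seepage velocity is v_i = q/n_i, so the layer transit time is t_i = b_i·n_i / q:
  layer 1 (medium sand): t_1 = 5.36 × 0.29 / 1.119 = 1.390 d
  layer 2 (weathered basalt): t_2 = 10.2 × 0.06 / 1.119 = 0.5471 d
  layer 3 (fractured sandstone): t_3 = 7.34 × 0.14 / 1.119 = 0.9187 d
Total t = Σ t_i = 2.855 days.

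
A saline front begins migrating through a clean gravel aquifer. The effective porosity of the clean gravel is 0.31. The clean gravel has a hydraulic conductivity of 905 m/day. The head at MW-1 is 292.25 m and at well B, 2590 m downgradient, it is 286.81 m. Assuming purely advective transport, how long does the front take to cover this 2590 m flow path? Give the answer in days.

Hydraulic gradient i = (292.25 − 286.81) / 2590 = 5.44 / 2590 = 0.002100.
Darcy flux q = K · i = 905.0 × 0.002100 = 1.901 m/day.
Seepage velocity v = q / n_e = 1.901 / 0.31 = 6.132 m/day.
Travel time t = L / v = 2590 / 6.132 = 422.4 days.

422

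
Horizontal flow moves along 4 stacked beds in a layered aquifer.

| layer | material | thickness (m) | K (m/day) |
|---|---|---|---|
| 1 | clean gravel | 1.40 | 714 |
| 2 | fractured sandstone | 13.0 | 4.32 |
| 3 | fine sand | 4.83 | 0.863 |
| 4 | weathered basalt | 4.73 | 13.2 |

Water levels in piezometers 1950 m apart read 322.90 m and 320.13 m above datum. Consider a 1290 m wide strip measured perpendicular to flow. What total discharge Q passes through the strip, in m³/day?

2060

Flow is parallel to layering, so each bed carries its own Darcy discharge and the transmissivities add.
Σ(K_i·b_i) = 714×1.40 + 4.32×13.0 + 0.863×4.83 + 13.2×4.73 = 1122 m²/day.
Hydraulic gradient i = (322.90 − 320.13) / 1950 = 2.77 / 1950 = 0.001421.
Q = Σ(K_i·b_i) · W · i = 1122 × 1290 × 0.001421 = 2057 m³/day.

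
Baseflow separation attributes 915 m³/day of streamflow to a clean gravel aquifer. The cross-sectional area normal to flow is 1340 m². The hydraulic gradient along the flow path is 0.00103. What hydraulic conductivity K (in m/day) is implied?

Hydraulic gradient i = 0.00103.
From Q = K·A·i, K = Q / (A·i) = 915 / (1340 × 0.001030) = 662.9 m/day.

663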